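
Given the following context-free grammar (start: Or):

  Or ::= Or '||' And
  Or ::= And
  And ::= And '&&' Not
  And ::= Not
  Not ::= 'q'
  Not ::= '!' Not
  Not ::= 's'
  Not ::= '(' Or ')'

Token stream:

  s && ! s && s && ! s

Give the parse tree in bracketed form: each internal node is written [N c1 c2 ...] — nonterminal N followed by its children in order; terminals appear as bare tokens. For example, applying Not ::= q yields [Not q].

[Or [And [And [And [And [Not s]] && [Not ! [Not s]]] && [Not s]] && [Not ! [Not s]]]]

Or
And
And && Not
And && Not && Not
And && Not && Not && Not
Not && Not && Not && Not
s && Not && Not && Not
s && ! Not && Not && Not
s && ! s && Not && Not
s && ! s && s && Not
s && ! s && s && ! Not
s && ! s && s && ! s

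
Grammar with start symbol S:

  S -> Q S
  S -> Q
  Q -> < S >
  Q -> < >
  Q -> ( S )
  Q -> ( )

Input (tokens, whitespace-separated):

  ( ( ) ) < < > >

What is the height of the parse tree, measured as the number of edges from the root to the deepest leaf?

[S [Q ( [S [Q ( )]] )] [S [Q < [S [Q < >]] >]]]

5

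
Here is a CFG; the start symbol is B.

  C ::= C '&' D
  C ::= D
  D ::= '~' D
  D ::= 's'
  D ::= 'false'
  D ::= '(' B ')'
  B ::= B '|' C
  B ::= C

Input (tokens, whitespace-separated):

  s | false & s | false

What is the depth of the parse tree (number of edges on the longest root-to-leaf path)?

5

[B [B [B [C [D s]]] | [C [C [D false]] & [D s]]] | [C [D false]]]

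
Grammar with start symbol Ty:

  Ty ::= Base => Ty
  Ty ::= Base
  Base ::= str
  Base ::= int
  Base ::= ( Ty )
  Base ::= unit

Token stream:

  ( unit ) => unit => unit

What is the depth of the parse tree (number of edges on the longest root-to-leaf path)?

[Ty [Base ( [Ty [Base unit]] )] => [Ty [Base unit] => [Ty [Base unit]]]]

4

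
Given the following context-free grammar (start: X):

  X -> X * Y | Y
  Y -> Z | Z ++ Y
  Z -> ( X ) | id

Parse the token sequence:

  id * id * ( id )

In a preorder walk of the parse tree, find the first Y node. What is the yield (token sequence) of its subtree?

id

[X [X [X [Y [Z id]]] * [Y [Z id]]] * [Y [Z ( [X [Y [Z id]]] )]]]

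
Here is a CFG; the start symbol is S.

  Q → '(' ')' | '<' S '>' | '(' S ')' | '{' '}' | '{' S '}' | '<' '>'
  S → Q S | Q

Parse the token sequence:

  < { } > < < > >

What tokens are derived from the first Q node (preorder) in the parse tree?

[S [Q < [S [Q { }]] >] [S [Q < [S [Q < >]] >]]]

< { } >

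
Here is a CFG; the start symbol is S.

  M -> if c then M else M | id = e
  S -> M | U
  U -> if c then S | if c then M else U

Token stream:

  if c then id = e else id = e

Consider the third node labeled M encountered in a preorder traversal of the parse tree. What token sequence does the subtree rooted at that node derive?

id = e

[S [M if c then [M id = e] else [M id = e]]]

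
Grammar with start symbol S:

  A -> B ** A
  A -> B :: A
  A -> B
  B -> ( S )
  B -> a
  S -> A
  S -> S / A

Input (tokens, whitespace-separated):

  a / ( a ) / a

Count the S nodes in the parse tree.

[S [S [S [A [B a]]] / [A [B ( [S [A [B a]]] )]]] / [A [B a]]]

4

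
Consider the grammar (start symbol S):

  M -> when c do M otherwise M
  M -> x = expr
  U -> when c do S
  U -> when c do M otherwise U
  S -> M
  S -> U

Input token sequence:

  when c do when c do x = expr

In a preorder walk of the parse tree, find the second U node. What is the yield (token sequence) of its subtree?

[S [U when c do [S [U when c do [S [M x = expr]]]]]]

when c do x = expr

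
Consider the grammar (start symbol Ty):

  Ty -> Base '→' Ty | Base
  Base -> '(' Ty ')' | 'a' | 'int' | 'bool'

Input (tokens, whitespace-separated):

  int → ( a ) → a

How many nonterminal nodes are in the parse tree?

[Ty [Base int] → [Ty [Base ( [Ty [Base a]] )] → [Ty [Base a]]]]

8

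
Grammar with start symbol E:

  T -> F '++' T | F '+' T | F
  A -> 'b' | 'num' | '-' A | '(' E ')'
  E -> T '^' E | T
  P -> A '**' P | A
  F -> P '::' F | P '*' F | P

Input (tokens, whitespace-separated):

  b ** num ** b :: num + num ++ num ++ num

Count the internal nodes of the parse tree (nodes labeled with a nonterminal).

24

[E [T [F [P [A b] ** [P [A num] ** [P [A b]]]] :: [F [P [A num]]]] + [T [F [P [A num]]] ++ [T [F [P [A num]]] ++ [T [F [P [A num]]]]]]]]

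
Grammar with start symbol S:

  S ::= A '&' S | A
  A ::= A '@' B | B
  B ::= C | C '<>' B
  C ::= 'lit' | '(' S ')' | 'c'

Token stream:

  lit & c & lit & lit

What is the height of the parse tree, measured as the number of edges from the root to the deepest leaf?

[S [A [B [C lit]]] & [S [A [B [C c]]] & [S [A [B [C lit]]] & [S [A [B [C lit]]]]]]]

7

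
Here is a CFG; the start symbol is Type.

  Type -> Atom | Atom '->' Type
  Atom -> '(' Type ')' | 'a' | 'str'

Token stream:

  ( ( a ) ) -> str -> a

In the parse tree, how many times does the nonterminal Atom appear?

[Type [Atom ( [Type [Atom ( [Type [Atom a]] )]] )] -> [Type [Atom str] -> [Type [Atom a]]]]

5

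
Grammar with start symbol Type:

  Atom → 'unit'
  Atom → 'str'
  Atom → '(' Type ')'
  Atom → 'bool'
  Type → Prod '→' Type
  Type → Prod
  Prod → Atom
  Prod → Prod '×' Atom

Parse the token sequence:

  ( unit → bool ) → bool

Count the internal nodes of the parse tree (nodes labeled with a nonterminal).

[Type [Prod [Atom ( [Type [Prod [Atom unit]] → [Type [Prod [Atom bool]]]] )]] → [Type [Prod [Atom bool]]]]

12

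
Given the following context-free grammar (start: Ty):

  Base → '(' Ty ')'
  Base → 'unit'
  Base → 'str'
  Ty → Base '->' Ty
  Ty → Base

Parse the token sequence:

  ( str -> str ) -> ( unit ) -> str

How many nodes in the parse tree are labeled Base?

6

[Ty [Base ( [Ty [Base str] -> [Ty [Base str]]] )] -> [Ty [Base ( [Ty [Base unit]] )] -> [Ty [Base str]]]]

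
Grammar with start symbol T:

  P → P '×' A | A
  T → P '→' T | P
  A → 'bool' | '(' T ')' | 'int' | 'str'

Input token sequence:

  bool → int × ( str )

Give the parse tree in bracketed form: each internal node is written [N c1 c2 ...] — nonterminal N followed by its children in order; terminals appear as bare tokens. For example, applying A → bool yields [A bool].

[T [P [A bool]] → [T [P [P [A int]] × [A ( [T [P [A str]]] )]]]]

T
P → T
A → T
bool → T
bool → P
bool → P × A
bool → A × A
bool → int × A
bool → int × ( T )
bool → int × ( P )
bool → int × ( A )
bool → int × ( str )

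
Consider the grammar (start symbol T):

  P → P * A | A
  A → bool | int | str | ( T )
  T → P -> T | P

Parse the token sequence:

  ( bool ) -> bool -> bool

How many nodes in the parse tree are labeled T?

4

[T [P [A ( [T [P [A bool]]] )]] -> [T [P [A bool]] -> [T [P [A bool]]]]]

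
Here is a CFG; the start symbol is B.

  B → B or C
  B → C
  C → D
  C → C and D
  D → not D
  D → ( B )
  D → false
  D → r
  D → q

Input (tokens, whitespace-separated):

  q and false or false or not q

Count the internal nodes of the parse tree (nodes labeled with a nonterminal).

[B [B [B [C [C [D q]] and [D false]]] or [C [D false]]] or [C [D not [D q]]]]

12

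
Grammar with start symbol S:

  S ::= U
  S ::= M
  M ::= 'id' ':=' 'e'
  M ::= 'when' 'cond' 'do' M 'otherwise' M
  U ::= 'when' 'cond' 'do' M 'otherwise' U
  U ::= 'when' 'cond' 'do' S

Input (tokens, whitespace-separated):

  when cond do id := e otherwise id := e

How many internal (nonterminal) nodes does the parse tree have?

[S [M when cond do [M id := e] otherwise [M id := e]]]

4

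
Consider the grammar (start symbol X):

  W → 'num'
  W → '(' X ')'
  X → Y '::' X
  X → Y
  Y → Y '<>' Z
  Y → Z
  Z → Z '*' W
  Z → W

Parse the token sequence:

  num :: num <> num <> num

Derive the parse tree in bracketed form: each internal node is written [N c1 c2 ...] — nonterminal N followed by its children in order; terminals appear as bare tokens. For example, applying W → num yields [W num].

X
Y :: X
Z :: X
W :: X
num :: X
num :: Y
num :: Y <> Z
num :: Y <> Z <> Z
num :: Z <> Z <> Z
num :: W <> Z <> Z
num :: num <> Z <> Z
num :: num <> W <> Z
num :: num <> num <> Z
num :: num <> num <> W
num :: num <> num <> num

[X [Y [Z [W num]]] :: [X [Y [Y [Y [Z [W num]]] <> [Z [W num]]] <> [Z [W num]]]]]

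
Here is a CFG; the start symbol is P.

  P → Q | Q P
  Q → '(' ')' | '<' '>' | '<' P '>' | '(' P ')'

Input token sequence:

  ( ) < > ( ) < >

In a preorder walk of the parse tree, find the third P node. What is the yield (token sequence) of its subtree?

( ) < >

[P [Q ( )] [P [Q < >] [P [Q ( )] [P [Q < >]]]]]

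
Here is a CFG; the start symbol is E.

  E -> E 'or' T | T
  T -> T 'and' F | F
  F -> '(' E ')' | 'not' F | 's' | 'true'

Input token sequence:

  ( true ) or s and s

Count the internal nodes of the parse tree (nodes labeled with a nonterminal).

[E [E [T [F ( [E [T [F true]]] )]]] or [T [T [F s]] and [F s]]]

11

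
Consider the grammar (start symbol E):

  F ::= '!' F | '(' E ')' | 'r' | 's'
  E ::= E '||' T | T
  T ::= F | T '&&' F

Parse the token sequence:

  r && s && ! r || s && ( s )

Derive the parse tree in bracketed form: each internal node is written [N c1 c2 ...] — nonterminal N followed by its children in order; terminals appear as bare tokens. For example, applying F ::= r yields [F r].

E
E || T
T || T
T && F || T
T && F && F || T
F && F && F || T
r && F && F || T
r && s && F || T
r && s && ! F || T
r && s && ! r || T
r && s && ! r || T && F
r && s && ! r || F && F
r && s && ! r || s && F
r && s && ! r || s && ( E )
r && s && ! r || s && ( T )
r && s && ! r || s && ( F )
r && s && ! r || s && ( s )

[E [E [T [T [T [F r]] && [F s]] && [F ! [F r]]]] || [T [T [F s]] && [F ( [E [T [F s]]] )]]]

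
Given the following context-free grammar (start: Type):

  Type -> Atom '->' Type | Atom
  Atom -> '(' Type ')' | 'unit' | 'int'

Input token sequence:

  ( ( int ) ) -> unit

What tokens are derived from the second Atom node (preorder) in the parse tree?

[Type [Atom ( [Type [Atom ( [Type [Atom int]] )]] )] -> [Type [Atom unit]]]

( int )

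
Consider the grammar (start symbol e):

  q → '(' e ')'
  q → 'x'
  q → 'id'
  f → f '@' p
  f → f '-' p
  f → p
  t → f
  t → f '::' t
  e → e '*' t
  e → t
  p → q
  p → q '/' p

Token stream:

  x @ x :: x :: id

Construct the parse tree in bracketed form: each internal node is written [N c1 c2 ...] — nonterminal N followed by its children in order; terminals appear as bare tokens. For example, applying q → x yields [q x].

[e [t [f [f [p [q x]]] @ [p [q x]]] :: [t [f [p [q x]]] :: [t [f [p [q id]]]]]]]

e
t
f :: t
f @ p :: t
p @ p :: t
q @ p :: t
x @ p :: t
x @ q :: t
x @ x :: t
x @ x :: f :: t
x @ x :: p :: t
x @ x :: q :: t
x @ x :: x :: t
x @ x :: x :: f
x @ x :: x :: p
x @ x :: x :: q
x @ x :: x :: id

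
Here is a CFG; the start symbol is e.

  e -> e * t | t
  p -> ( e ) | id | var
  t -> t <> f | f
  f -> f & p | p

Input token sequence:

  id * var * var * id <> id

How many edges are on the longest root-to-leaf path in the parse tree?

7

[e [e [e [e [t [f [p id]]]] * [t [f [p var]]]] * [t [f [p var]]]] * [t [t [f [p id]]] <> [f [p id]]]]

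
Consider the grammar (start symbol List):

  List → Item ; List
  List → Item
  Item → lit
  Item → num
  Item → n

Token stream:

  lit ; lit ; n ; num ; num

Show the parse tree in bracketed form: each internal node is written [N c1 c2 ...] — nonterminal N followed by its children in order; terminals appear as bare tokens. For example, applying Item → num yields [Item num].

[List [Item lit] ; [List [Item lit] ; [List [Item n] ; [List [Item num] ; [List [Item num]]]]]]

List
Item ; List
lit ; List
lit ; Item ; List
lit ; lit ; List
lit ; lit ; Item ; List
lit ; lit ; n ; List
lit ; lit ; n ; Item ; List
lit ; lit ; n ; num ; List
lit ; lit ; n ; num ; Item
lit ; lit ; n ; num ; num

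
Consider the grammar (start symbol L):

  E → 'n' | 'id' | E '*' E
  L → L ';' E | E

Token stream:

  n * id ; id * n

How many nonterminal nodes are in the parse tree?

8

[L [L [E [E n] * [E id]]] ; [E [E id] * [E n]]]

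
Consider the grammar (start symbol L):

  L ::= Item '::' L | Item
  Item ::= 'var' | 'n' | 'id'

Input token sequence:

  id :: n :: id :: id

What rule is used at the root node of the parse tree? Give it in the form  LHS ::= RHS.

L ::= Item '::' L

[L [Item id] :: [L [Item n] :: [L [Item id] :: [L [Item id]]]]]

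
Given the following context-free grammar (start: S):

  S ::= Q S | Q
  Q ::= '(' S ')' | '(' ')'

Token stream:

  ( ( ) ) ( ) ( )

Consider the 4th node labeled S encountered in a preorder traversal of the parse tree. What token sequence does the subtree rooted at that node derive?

( )

[S [Q ( [S [Q ( )]] )] [S [Q ( )] [S [Q ( )]]]]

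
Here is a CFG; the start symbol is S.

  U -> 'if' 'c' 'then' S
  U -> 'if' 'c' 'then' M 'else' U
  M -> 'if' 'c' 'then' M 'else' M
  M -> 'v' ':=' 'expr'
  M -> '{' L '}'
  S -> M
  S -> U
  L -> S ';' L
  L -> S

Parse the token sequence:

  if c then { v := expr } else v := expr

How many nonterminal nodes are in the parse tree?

[S [M if c then [M { [L [S [M v := expr]]] }] else [M v := expr]]]

7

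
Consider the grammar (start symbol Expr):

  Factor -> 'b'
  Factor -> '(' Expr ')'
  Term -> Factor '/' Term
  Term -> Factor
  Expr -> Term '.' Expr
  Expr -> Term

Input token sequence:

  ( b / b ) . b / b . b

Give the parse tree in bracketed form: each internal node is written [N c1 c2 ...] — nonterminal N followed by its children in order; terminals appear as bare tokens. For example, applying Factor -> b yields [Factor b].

[Expr [Term [Factor ( [Expr [Term [Factor b] / [Term [Factor b]]]] )]] . [Expr [Term [Factor b] / [Term [Factor b]]] . [Expr [Term [Factor b]]]]]

Expr
Term . Expr
Factor . Expr
( Expr ) . Expr
( Term ) . Expr
( Factor / Term ) . Expr
( b / Term ) . Expr
( b / Factor ) . Expr
( b / b ) . Expr
( b / b ) . Term . Expr
( b / b ) . Factor / Term . Expr
( b / b ) . b / Term . Expr
( b / b ) . b / Factor . Expr
( b / b ) . b / b . Expr
( b / b ) . b / b . Term
( b / b ) . b / b . Factor
( b / b ) . b / b . b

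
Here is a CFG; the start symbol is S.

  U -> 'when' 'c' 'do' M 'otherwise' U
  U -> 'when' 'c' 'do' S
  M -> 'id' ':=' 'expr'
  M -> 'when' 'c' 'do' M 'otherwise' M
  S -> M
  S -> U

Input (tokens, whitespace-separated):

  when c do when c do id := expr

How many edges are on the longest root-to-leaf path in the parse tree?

6

[S [U when c do [S [U when c do [S [M id := expr]]]]]]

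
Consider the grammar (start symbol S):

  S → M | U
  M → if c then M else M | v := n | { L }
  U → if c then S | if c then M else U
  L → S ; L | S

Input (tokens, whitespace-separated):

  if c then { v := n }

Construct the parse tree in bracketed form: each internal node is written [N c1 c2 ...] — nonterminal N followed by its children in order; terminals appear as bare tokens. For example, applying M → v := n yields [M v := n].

[S [U if c then [S [M { [L [S [M v := n]]] }]]]]

S
U
if c then S
if c then M
if c then { L }
if c then { S }
if c then { M }
if c then { v := n }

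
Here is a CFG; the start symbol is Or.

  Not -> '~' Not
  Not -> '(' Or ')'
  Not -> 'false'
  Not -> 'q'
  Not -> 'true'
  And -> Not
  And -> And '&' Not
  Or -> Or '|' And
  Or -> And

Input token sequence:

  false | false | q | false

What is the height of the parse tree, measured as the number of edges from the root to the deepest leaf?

6

[Or [Or [Or [Or [And [Not false]]] | [And [Not false]]] | [And [Not q]]] | [And [Not false]]]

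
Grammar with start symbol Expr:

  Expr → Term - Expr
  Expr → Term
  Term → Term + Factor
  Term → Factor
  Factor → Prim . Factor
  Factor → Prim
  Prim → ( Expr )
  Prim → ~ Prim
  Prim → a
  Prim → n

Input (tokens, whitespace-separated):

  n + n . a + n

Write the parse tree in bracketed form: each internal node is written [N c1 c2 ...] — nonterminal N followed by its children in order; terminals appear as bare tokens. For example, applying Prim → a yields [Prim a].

[Expr [Term [Term [Term [Factor [Prim n]]] + [Factor [Prim n] . [Factor [Prim a]]]] + [Factor [Prim n]]]]

Expr
Term
Term + Factor
Term + Factor + Factor
Factor + Factor + Factor
Prim + Factor + Factor
n + Factor + Factor
n + Prim . Factor + Factor
n + n . Factor + Factor
n + n . Prim + Factor
n + n . a + Factor
n + n . a + Prim
n + n . a + n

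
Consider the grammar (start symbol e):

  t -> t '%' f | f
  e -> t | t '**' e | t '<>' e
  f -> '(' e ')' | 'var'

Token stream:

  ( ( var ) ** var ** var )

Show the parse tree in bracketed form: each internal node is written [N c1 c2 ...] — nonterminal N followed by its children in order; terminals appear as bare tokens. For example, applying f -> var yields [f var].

[e [t [f ( [e [t [f ( [e [t [f var]]] )]] ** [e [t [f var]] ** [e [t [f var]]]]] )]]]

e
t
f
( e )
( t ** e )
( f ** e )
( ( e ) ** e )
( ( t ) ** e )
( ( f ) ** e )
( ( var ) ** e )
( ( var ) ** t ** e )
( ( var ) ** f ** e )
( ( var ) ** var ** e )
( ( var ) ** var ** t )
( ( var ) ** var ** f )
( ( var ) ** var ** var )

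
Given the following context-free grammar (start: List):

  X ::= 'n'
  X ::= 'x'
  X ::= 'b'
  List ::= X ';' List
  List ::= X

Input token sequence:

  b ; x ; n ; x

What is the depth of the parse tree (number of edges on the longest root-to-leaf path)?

[List [X b] ; [List [X x] ; [List [X n] ; [List [X x]]]]]

5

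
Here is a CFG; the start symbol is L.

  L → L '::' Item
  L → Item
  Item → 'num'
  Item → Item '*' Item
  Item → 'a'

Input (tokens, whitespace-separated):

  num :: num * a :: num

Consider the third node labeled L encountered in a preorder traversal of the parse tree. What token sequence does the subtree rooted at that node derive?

num

[L [L [L [Item num]] :: [Item [Item num] * [Item a]]] :: [Item num]]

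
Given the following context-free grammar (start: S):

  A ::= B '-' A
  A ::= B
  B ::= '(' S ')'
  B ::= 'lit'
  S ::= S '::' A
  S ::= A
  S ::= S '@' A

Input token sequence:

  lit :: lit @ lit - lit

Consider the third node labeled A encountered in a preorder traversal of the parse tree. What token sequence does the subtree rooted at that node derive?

lit - lit

[S [S [S [A [B lit]]] :: [A [B lit]]] @ [A [B lit] - [A [B lit]]]]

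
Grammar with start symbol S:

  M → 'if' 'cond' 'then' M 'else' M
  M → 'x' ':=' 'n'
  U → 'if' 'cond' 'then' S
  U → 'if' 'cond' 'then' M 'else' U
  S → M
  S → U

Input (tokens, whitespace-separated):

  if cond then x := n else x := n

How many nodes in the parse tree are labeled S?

1

[S [M if cond then [M x := n] else [M x := n]]]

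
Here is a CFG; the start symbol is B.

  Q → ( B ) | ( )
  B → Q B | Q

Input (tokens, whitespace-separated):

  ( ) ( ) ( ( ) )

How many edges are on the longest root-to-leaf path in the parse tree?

[B [Q ( )] [B [Q ( )] [B [Q ( [B [Q ( )]] )]]]]

6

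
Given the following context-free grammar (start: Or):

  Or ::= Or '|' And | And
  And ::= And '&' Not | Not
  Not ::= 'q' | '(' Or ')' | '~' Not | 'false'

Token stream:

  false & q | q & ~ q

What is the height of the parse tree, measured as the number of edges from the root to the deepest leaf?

5

[Or [Or [And [And [Not false]] & [Not q]]] | [And [And [Not q]] & [Not ~ [Not q]]]]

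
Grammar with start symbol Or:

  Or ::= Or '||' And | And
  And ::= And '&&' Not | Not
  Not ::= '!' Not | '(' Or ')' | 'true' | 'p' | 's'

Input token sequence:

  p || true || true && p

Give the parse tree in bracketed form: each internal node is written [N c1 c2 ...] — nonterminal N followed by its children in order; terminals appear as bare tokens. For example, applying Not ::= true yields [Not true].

[Or [Or [Or [And [Not p]]] || [And [Not true]]] || [And [And [Not true]] && [Not p]]]

Or
Or || And
Or || And || And
And || And || And
Not || And || And
p || And || And
p || Not || And
p || true || And
p || true || And && Not
p || true || Not && Not
p || true || true && Not
p || true || true && p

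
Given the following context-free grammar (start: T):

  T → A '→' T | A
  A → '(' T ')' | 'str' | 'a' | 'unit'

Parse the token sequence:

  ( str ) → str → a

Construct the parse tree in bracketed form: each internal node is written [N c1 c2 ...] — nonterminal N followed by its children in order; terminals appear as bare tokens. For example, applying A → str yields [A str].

T
A → T
( T ) → T
( A ) → T
( str ) → T
( str ) → A → T
( str ) → str → T
( str ) → str → A
( str ) → str → a

[T [A ( [T [A str]] )] → [T [A str] → [T [A a]]]]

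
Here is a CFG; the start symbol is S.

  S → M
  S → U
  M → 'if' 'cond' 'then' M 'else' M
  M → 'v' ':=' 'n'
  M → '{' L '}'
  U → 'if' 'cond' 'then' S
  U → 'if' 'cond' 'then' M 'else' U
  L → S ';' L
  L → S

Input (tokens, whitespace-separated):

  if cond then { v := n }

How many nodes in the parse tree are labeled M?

[S [U if cond then [S [M { [L [S [M v := n]]] }]]]]

2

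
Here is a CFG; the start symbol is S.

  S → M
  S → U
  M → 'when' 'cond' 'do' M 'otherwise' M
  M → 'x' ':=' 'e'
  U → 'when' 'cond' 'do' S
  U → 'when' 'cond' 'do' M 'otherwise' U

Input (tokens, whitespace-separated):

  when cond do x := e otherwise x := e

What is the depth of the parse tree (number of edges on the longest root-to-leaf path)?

3

[S [M when cond do [M x := e] otherwise [M x := e]]]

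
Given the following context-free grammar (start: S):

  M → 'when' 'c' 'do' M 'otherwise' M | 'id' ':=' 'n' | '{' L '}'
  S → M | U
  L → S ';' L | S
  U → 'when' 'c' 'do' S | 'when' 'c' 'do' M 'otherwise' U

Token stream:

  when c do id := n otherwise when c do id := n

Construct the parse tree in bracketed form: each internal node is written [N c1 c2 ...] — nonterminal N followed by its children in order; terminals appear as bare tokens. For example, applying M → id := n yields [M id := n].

[S [U when c do [M id := n] otherwise [U when c do [S [M id := n]]]]]

S
U
when c do M otherwise U
when c do id := n otherwise U
when c do id := n otherwise when c do S
when c do id := n otherwise when c do M
when c do id := n otherwise when c do id := n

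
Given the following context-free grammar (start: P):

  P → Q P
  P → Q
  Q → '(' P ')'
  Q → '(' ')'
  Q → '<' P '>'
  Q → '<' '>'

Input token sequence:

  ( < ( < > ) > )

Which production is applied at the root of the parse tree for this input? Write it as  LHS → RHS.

P → Q

[P [Q ( [P [Q < [P [Q ( [P [Q < >]] )]] >]] )]]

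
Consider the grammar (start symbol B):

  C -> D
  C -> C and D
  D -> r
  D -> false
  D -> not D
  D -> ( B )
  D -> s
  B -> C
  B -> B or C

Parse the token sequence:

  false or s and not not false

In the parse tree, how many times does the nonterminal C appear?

3

[B [B [C [D false]]] or [C [C [D s]] and [D not [D not [D false]]]]]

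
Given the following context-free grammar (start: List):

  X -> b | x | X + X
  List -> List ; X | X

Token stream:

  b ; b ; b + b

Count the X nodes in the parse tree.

[List [List [List [X b]] ; [X b]] ; [X [X b] + [X b]]]

5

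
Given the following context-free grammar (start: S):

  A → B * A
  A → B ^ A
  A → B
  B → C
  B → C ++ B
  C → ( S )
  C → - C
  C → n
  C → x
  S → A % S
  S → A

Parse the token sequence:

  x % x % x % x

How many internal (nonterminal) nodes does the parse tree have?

16

[S [A [B [C x]]] % [S [A [B [C x]]] % [S [A [B [C x]]] % [S [A [B [C x]]]]]]]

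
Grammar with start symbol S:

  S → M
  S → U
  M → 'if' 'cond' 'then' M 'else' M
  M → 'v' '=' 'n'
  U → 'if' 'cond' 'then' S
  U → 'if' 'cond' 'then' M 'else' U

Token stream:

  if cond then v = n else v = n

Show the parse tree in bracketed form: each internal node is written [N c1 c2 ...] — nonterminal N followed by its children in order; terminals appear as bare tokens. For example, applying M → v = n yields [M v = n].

[S [M if cond then [M v = n] else [M v = n]]]

S
M
if cond then M else M
if cond then v = n else M
if cond then v = n else v = n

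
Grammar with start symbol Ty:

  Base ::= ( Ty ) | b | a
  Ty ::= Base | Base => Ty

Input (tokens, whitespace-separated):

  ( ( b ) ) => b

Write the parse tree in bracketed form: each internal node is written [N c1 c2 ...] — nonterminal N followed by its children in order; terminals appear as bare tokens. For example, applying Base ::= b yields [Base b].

Ty
Base => Ty
( Ty ) => Ty
( Base ) => Ty
( ( Ty ) ) => Ty
( ( Base ) ) => Ty
( ( b ) ) => Ty
( ( b ) ) => Base
( ( b ) ) => b

[Ty [Base ( [Ty [Base ( [Ty [Base b]] )]] )] => [Ty [Base b]]]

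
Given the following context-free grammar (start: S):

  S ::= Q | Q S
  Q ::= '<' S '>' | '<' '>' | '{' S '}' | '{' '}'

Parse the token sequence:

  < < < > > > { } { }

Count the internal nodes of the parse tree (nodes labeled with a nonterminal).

10

[S [Q < [S [Q < [S [Q < >]] >]] >] [S [Q { }] [S [Q { }]]]]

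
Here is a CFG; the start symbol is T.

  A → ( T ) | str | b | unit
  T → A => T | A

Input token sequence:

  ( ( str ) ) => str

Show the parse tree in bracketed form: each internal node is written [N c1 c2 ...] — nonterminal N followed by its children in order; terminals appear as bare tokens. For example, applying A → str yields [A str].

T
A => T
( T ) => T
( A ) => T
( ( T ) ) => T
( ( A ) ) => T
( ( str ) ) => T
( ( str ) ) => A
( ( str ) ) => str

[T [A ( [T [A ( [T [A str]] )]] )] => [T [A str]]]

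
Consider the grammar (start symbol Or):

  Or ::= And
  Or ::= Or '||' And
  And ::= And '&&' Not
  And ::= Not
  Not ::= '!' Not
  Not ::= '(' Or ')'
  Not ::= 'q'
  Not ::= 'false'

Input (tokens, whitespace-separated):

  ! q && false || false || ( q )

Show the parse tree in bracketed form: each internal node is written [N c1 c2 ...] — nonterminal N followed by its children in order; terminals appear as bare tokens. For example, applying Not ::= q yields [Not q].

[Or [Or [Or [And [And [Not ! [Not q]]] && [Not false]]] || [And [Not false]]] || [And [Not ( [Or [And [Not q]]] )]]]

Or
Or || And
Or || And || And
And || And || And
And && Not || And || And
Not && Not || And || And
! Not && Not || And || And
! q && Not || And || And
! q && false || And || And
! q && false || Not || And
! q && false || false || And
! q && false || false || Not
! q && false || false || ( Or )
! q && false || false || ( And )
! q && false || false || ( Not )
! q && false || false || ( q )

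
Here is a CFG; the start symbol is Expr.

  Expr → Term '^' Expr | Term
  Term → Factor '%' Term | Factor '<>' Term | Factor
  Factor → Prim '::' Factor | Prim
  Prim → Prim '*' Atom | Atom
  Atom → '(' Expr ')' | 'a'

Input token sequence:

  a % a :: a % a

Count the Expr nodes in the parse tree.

[Expr [Term [Factor [Prim [Atom a]]] % [Term [Factor [Prim [Atom a]] :: [Factor [Prim [Atom a]]]] % [Term [Factor [Prim [Atom a]]]]]]]

1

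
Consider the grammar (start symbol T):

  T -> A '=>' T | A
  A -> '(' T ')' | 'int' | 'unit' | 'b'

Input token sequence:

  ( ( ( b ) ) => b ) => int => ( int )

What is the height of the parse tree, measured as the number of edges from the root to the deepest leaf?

[T [A ( [T [A ( [T [A ( [T [A b]] )]] )] => [T [A b]]] )] => [T [A int] => [T [A ( [T [A int]] )]]]]

8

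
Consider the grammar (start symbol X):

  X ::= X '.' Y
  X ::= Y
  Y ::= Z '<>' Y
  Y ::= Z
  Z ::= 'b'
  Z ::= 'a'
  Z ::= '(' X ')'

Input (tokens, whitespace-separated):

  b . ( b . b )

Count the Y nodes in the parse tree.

[X [X [Y [Z b]]] . [Y [Z ( [X [X [Y [Z b]]] . [Y [Z b]]] )]]]

4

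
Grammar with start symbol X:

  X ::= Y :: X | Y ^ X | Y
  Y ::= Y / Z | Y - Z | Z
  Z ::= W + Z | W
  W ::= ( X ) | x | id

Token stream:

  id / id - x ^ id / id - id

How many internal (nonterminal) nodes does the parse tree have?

[X [Y [Y [Y [Z [W id]]] / [Z [W id]]] - [Z [W x]]] ^ [X [Y [Y [Y [Z [W id]]] / [Z [W id]]] - [Z [W id]]]]]

20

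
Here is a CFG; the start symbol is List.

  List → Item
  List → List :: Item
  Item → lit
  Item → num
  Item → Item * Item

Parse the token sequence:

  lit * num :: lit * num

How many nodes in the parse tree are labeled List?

[List [List [Item [Item lit] * [Item num]]] :: [Item [Item lit] * [Item num]]]

2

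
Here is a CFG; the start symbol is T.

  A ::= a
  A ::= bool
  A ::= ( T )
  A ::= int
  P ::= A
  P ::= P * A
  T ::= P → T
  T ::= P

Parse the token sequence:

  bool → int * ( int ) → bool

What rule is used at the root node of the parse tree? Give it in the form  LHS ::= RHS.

T ::= P → T

[T [P [A bool]] → [T [P [P [A int]] * [A ( [T [P [A int]]] )]] → [T [P [A bool]]]]]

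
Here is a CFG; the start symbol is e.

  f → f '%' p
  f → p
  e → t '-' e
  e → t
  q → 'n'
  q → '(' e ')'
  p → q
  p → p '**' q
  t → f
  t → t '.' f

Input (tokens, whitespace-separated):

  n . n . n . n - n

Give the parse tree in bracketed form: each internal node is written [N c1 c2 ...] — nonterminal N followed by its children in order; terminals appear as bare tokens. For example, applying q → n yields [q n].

[e [t [t [t [t [f [p [q n]]]] . [f [p [q n]]]] . [f [p [q n]]]] . [f [p [q n]]]] - [e [t [f [p [q n]]]]]]

e
t - e
t . f - e
t . f . f - e
t . f . f . f - e
f . f . f . f - e
p . f . f . f - e
q . f . f . f - e
n . f . f . f - e
n . p . f . f - e
n . q . f . f - e
n . n . f . f - e
n . n . p . f - e
n . n . q . f - e
n . n . n . f - e
n . n . n . p - e
n . n . n . q - e
n . n . n . n - e
n . n . n . n - t
n . n . n . n - f
n . n . n . n - p
n . n . n . n - q
n . n . n . n - n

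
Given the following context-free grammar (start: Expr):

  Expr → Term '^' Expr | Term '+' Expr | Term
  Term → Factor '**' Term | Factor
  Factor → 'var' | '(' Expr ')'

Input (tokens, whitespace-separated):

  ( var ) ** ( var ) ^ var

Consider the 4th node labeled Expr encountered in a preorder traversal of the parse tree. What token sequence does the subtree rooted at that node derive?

var

[Expr [Term [Factor ( [Expr [Term [Factor var]]] )] ** [Term [Factor ( [Expr [Term [Factor var]]] )]]] ^ [Expr [Term [Factor var]]]]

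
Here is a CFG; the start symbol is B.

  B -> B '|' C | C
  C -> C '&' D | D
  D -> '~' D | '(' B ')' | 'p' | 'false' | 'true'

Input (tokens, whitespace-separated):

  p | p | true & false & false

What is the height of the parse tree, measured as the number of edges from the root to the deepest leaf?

5

[B [B [B [C [D p]]] | [C [D p]]] | [C [C [C [D true]] & [D false]] & [D false]]]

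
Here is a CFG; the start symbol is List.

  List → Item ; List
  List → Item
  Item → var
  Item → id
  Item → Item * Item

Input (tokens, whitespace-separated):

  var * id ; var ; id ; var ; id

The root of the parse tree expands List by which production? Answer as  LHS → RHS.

List → Item ; List

[List [Item [Item var] * [Item id]] ; [List [Item var] ; [List [Item id] ; [List [Item var] ; [List [Item id]]]]]]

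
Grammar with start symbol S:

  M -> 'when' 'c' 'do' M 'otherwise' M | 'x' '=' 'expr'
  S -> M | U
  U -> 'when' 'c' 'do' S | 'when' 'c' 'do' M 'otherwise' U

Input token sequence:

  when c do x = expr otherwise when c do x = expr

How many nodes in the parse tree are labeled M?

2

[S [U when c do [M x = expr] otherwise [U when c do [S [M x = expr]]]]]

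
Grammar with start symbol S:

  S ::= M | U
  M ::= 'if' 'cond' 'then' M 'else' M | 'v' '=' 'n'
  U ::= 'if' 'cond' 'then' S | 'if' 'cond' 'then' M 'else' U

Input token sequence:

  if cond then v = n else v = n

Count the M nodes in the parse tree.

[S [M if cond then [M v = n] else [M v = n]]]

3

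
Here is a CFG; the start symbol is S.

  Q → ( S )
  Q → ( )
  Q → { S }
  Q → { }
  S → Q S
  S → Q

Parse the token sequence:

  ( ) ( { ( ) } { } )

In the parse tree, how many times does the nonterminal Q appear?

[S [Q ( )] [S [Q ( [S [Q { [S [Q ( )]] }] [S [Q { }]]] )]]]

5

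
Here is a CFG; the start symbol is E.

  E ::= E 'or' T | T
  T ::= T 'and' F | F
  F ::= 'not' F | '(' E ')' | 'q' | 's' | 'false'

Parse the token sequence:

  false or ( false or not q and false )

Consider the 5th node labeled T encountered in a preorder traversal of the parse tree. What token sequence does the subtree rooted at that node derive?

[E [E [T [F false]]] or [T [F ( [E [E [T [F false]]] or [T [T [F not [F q]]] and [F false]]] )]]]

not q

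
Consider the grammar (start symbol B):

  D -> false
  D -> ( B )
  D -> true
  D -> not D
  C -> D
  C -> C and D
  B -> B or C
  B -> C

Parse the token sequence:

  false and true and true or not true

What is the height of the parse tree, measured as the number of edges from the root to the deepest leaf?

6

[B [B [C [C [C [D false]] and [D true]] and [D true]]] or [C [D not [D true]]]]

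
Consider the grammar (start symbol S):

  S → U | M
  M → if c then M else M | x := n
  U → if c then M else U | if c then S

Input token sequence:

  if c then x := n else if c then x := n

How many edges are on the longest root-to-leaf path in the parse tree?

[S [U if c then [M x := n] else [U if c then [S [M x := n]]]]]

5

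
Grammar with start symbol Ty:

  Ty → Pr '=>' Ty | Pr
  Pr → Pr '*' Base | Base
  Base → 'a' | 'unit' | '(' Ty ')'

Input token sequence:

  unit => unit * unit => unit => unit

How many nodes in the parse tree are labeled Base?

[Ty [Pr [Base unit]] => [Ty [Pr [Pr [Base unit]] * [Base unit]] => [Ty [Pr [Base unit]] => [Ty [Pr [Base unit]]]]]]

5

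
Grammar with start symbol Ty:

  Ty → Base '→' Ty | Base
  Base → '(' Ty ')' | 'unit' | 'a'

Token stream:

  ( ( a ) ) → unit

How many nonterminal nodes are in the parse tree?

8

[Ty [Base ( [Ty [Base ( [Ty [Base a]] )]] )] → [Ty [Base unit]]]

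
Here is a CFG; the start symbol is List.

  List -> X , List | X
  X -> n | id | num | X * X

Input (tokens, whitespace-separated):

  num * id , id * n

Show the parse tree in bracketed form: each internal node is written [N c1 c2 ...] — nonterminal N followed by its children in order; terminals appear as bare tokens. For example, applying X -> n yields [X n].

List
X , List
X * X , List
num * X , List
num * id , List
num * id , X
num * id , X * X
num * id , id * X
num * id , id * n

[List [X [X num] * [X id]] , [List [X [X id] * [X n]]]]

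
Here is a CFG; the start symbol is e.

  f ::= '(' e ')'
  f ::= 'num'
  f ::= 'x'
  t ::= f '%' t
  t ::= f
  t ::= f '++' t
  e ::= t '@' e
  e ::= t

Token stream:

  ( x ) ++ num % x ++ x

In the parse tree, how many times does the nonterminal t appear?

5

[e [t [f ( [e [t [f x]]] )] ++ [t [f num] % [t [f x] ++ [t [f x]]]]]]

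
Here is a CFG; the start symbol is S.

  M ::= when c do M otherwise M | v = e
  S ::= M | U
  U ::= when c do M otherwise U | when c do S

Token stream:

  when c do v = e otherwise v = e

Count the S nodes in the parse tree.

[S [M when c do [M v = e] otherwise [M v = e]]]

1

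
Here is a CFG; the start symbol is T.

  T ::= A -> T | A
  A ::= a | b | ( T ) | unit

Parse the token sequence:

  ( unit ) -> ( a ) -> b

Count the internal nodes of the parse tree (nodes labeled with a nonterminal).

10

[T [A ( [T [A unit]] )] -> [T [A ( [T [A a]] )] -> [T [A b]]]]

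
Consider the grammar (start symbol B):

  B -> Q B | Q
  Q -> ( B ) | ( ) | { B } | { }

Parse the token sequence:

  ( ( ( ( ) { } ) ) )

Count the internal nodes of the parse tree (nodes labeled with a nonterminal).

[B [Q ( [B [Q ( [B [Q ( [B [Q ( )] [B [Q { }]]] )]] )]] )]]

10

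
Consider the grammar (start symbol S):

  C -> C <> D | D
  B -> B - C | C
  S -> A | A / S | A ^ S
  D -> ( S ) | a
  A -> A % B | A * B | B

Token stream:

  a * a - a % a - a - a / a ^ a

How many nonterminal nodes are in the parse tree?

[S [A [A [A [B [C [D a]]]] * [B [B [C [D a]]] - [C [D a]]]] % [B [B [B [C [D a]]] - [C [D a]]] - [C [D a]]]] / [S [A [B [C [D a]]]] ^ [S [A [B [C [D a]]]]]]]

32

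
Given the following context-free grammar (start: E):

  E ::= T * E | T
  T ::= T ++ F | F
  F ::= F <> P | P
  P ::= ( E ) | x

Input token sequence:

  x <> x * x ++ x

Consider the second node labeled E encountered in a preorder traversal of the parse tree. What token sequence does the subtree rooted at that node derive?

[E [T [F [F [P x]] <> [P x]]] * [E [T [T [F [P x]]] ++ [F [P x]]]]]

x ++ x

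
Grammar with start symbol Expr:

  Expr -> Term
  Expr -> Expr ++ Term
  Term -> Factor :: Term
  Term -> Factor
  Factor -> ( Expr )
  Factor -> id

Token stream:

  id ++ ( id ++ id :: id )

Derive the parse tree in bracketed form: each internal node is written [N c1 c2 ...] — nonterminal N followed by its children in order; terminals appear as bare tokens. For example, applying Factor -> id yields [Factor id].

Expr
Expr ++ Term
Term ++ Term
Factor ++ Term
id ++ Term
id ++ Factor
id ++ ( Expr )
id ++ ( Expr ++ Term )
id ++ ( Term ++ Term )
id ++ ( Factor ++ Term )
id ++ ( id ++ Term )
id ++ ( id ++ Factor :: Term )
id ++ ( id ++ id :: Term )
id ++ ( id ++ id :: Factor )
id ++ ( id ++ id :: id )

[Expr [Expr [Term [Factor id]]] ++ [Term [Factor ( [Expr [Expr [Term [Factor id]]] ++ [Term [Factor id] :: [Term [Factor id]]]] )]]]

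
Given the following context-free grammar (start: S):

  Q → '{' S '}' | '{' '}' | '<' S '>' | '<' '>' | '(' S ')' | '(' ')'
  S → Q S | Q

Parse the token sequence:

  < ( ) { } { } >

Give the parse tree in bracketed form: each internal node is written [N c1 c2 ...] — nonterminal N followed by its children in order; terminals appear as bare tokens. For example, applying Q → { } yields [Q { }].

[S [Q < [S [Q ( )] [S [Q { }] [S [Q { }]]]] >]]

S
Q
< S >
< Q S >
< ( ) S >
< ( ) Q S >
< ( ) { } S >
< ( ) { } Q >
< ( ) { } { } >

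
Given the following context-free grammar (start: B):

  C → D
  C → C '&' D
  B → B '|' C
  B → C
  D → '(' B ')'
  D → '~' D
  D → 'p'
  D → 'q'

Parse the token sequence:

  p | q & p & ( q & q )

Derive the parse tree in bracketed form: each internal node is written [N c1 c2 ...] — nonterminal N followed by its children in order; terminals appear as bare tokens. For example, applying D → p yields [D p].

B
B | C
C | C
D | C
p | C
p | C & D
p | C & D & D
p | D & D & D
p | q & D & D
p | q & p & D
p | q & p & ( B )
p | q & p & ( C )
p | q & p & ( C & D )
p | q & p & ( D & D )
p | q & p & ( q & D )
p | q & p & ( q & q )

[B [B [C [D p]]] | [C [C [C [D q]] & [D p]] & [D ( [B [C [C [D q]] & [D q]]] )]]]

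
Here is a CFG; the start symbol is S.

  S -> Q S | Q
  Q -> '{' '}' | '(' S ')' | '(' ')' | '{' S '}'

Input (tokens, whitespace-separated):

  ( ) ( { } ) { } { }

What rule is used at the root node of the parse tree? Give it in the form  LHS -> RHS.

S -> Q S

[S [Q ( )] [S [Q ( [S [Q { }]] )] [S [Q { }] [S [Q { }]]]]]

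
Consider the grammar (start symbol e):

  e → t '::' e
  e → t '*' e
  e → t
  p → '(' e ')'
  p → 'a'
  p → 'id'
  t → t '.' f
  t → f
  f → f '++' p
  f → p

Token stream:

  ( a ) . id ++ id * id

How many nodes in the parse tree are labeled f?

[e [t [t [f [p ( [e [t [f [p a]]]] )]]] . [f [f [p id]] ++ [p id]]] * [e [t [f [p id]]]]]

5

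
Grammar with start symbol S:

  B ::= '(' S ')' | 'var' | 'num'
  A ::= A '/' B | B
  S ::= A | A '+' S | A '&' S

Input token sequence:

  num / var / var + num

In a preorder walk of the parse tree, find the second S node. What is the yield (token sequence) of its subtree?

num

[S [A [A [A [B num]] / [B var]] / [B var]] + [S [A [B num]]]]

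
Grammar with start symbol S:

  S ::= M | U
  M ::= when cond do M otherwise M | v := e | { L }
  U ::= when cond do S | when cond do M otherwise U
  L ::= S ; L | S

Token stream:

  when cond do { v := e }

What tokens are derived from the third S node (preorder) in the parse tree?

[S [U when cond do [S [M { [L [S [M v := e]]] }]]]]

v := e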